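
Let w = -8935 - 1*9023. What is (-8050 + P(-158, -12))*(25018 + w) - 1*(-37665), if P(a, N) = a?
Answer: -57910815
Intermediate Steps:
w = -17958 (w = -8935 - 9023 = -17958)
(-8050 + P(-158, -12))*(25018 + w) - 1*(-37665) = (-8050 - 158)*(25018 - 17958) - 1*(-37665) = -8208*7060 + 37665 = -57948480 + 37665 = -57910815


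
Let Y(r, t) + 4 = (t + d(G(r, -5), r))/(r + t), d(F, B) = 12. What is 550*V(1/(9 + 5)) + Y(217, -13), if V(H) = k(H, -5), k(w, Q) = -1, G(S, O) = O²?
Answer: -113017/204 ≈ -554.00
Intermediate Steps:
V(H) = -1
Y(r, t) = -4 + (12 + t)/(r + t) (Y(r, t) = -4 + (t + 12)/(r + t) = -4 + (12 + t)/(r + t))
550*V(1/(9 + 5)) + Y(217, -13) = 550*(-1) + (12 - 4*217 - 3*(-13))/(217 - 13) = -550 + (12 - 868 + 39)/204 = -550 + (1/204)*(-817) = -550 - 817/204 = -113017/204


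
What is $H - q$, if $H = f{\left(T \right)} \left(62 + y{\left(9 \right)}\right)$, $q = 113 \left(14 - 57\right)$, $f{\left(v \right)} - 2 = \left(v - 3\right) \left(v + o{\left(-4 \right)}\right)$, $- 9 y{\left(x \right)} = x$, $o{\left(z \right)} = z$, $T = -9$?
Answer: $14497$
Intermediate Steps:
$y{\left(x \right)} = - \frac{x}{9}$
$f{\left(v \right)} = 2 + \left(-4 + v\right) \left(-3 + v\right)$ ($f{\left(v \right)} = 2 + \left(v - 3\right) \left(v - 4\right) = 2 + \left(-3 + v\right) \left(-4 + v\right) = 2 + \left(-4 + v\right) \left(-3 + v\right)$)
$q = -4859$ ($q = 113 \left(-43\right) = -4859$)
$H = 9638$ ($H = \left(14 + \left(-9\right)^{2} - -63\right) \left(62 - 1\right) = \left(14 + 81 + 63\right) \left(62 - 1\right) = 158 \cdot 61 = 9638$)
$H - q = 9638 - -4859 = 9638 + 4859 = 14497$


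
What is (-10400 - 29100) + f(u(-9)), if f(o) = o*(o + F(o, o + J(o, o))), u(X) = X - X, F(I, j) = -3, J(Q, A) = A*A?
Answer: -39500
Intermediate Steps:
J(Q, A) = A**2
u(X) = 0
f(o) = o*(-3 + o) (f(o) = o*(o - 3) = o*(-3 + o))
(-10400 - 29100) + f(u(-9)) = (-10400 - 29100) + 0*(-3 + 0) = -39500 + 0*(-3) = -39500 + 0 = -39500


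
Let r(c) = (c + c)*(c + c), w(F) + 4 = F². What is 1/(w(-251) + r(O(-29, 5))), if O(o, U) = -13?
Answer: 1/63673 ≈ 1.5705e-5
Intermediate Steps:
w(F) = -4 + F²
r(c) = 4*c² (r(c) = (2*c)*(2*c) = 4*c²)
1/(w(-251) + r(O(-29, 5))) = 1/((-4 + (-251)²) + 4*(-13)²) = 1/((-4 + 63001) + 4*169) = 1/(62997 + 676) = 1/63673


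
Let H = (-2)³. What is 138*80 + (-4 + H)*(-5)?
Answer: 11100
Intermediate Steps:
H = -8
138*80 + (-4 + H)*(-5) = 138*80 + (-4 - 8)*(-5) = 11040 - 12*(-5) = 11040 + 60 = 11100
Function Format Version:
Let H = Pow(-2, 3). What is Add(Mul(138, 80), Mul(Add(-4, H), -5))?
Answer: 11100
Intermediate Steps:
H = -8
Add(Mul(138, 80), Mul(Add(-4, H), -5)) = Add(Mul(138, 80), Mul(Add(-4, -8), -5)) = Add(11040, Mul(-12, -5)) = Add(11040, 60) = 11100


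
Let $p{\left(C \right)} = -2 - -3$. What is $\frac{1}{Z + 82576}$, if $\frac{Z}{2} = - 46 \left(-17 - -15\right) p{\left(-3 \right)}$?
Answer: $\frac{1}{82760} \approx 1.2083 \cdot 10^{-5}$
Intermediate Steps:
$p{\left(C \right)} = 1$ ($p{\left(C \right)} = -2 + 3 = 1$)
$Z = 184$ ($Z = 2 - 46 \left(-17 - -15\right) 1 = 2 - 46 \left(-17 + 15\right) 1 = 2 \left(-46\right) \left(-2\right) 1 = 2 \cdot 92 \cdot 1 = 2 \cdot 92 = 184$)
$\frac{1}{Z + 82576} = \frac{1}{184 + 82576} = \frac{1}{82760}$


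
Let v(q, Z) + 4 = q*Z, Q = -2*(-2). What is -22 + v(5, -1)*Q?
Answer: -58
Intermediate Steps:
Q = 4
v(q, Z) = -4 + Z*q (v(q, Z) = -4 + q*Z = -4 + Z*q)
-22 + v(5, -1)*Q = -22 + (-4 - 1*5)*4 = -22 + (-4 - 5)*4 = -22 - 9*4 = -22 - 36 = -58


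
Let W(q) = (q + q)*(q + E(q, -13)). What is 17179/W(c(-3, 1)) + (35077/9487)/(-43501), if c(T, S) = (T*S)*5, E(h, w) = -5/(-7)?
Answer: 49627584787711/1238081961000 ≈ 40.084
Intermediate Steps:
E(h, w) = 5/7 (E(h, w) = -5*(-⅐) = 5/7)
c(T, S) = 5*S*T (c(T, S) = (S*T)*5 = 5*S*T)
W(q) = 2*q*(5/7 + q) (W(q) = (q + q)*(q + 5/7) = (2*q)*(5/7 + q) = 2*q*(5/7 + q))
17179/W(c(-3, 1)) + (35077/9487)/(-43501) = 17179/((2*(5*1*(-3))*(5 + 7*(5*1*(-3)))/7)) + (35077/9487)/(-43501) = 17179/(((2/7)*(-15)*(5 + 7*(-15)))) + (35077*(1/9487))*(-1/43501) = 17179/(((2/7)*(-15)*(5 - 105))) + (35077/9487)*(-1/43501) = 17179/(((2/7)*(-15)*(-100))) - 35077/412693987 = 17179/(3000/7) - 35077/412693987 = 17179*(7/3000) - 35077/412693987 = 120253/3000 - 35077/412693987 = 49627584787711/1238081961000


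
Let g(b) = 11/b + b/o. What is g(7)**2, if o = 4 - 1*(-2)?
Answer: 13225/1764 ≈ 7.4972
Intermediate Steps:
o = 6 (o = 4 + 2 = 6)
g(b) = 11/b + b/6
g(7)**2 = (11/7 + (1/6)*7)**2 = (11*(1/7) + 7/6)**2 = (11/7 + 7/6)**2 = (115/42)**2 = 13225/1764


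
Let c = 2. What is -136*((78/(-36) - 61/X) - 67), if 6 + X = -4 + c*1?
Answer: 25109/3 ≈ 8369.7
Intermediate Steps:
X = -8 (X = -6 + (-4 + 2*1) = -6 + (-4 + 2) = -6 - 2 = -8)
-136*((78/(-36) - 61/X) - 67) = -136*((78/(-36) - 61/(-8)) - 67) = -136*((78*(-1/36) - 61*(-⅛)) - 67) = -136*((-13/6 + 61/8) - 67) = -136*(131/24 - 67) = -136*(-1477/24) = 25109/3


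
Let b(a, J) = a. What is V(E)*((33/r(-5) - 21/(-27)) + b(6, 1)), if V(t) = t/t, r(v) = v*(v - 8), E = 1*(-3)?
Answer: 4262/585 ≈ 7.2855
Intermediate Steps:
E = -3
r(v) = v*(-8 + v)
V(t) = 1
V(E)*((33/r(-5) - 21/(-27)) + b(6, 1)) = 1*((33/((-5*(-8 - 5))) - 21/(-27)) + 6) = 1*((33/((-5*(-13))) - 21*(-1/27)) + 6) = 1*((33/65 + 7/9) + 6) = 1*(752/585 + 6) = 1*(4262/585) = 4262/585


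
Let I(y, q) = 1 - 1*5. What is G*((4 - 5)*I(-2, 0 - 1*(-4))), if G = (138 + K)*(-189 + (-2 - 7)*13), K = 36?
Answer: -212976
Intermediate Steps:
I(y, q) = -4 (I(y, q) = 1 - 5 = -4)
G = -53244 (G = (138 + 36)*(-189 + (-2 - 7)*13) = 174*(-189 - 9*13) = 174*(-189 - 117) = 174*(-306) = -53244)
G*((4 - 5)*I(-2, 0 - 1*(-4))) = -53244*(4 - 5)*(-4) = -(-53244)*(-4) = -53244*4 = -212976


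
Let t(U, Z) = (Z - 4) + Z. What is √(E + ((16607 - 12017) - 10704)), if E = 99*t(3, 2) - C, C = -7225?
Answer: √1111 ≈ 33.332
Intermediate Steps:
t(U, Z) = -4 + 2*Z (t(U, Z) = (-4 + Z) + Z = -4 + 2*Z)
E = 7225 (E = 99*(-4 + 2*2) - 1*(-7225) = 99*(-4 + 4) + 7225 = 99*0 + 7225 = 0 + 7225 = 7225)
√(E + ((16607 - 12017) - 10704)) = √(7225 + ((16607 - 12017) - 10704)) = √(7225 + (4590 - 10704)) = √(7225 - 6114) = √1111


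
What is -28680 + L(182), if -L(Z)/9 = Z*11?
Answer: -46698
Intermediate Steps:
L(Z) = -99*Z (L(Z) = -9*Z*11 = -99*Z)
-28680 + L(182) = -28680 - 99*182 = -28680 - 18018 = -46698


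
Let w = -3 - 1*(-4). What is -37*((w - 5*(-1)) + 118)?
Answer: -4588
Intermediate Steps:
w = 1 (w = -3 + 4 = 1)
-37*((w - 5*(-1)) + 118) = -37*((1 - 5*(-1)) + 118) = -37*((1 + 5) + 118) = -37*(6 + 118) = -37*124 = -4588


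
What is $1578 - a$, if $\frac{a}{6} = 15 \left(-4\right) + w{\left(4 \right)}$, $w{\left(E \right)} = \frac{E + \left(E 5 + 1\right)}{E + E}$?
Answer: $\frac{7677}{4} \approx 1919.3$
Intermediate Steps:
$w{\left(E \right)} = \frac{1 + 6 E}{2 E}$ ($w{\left(E \right)} = \frac{E + \left(5 E + 1\right)}{2 E} = \left(E + \left(1 + 5 E\right)\right) \frac{1}{2 E} = \left(1 + 6 E\right) \frac{1}{2 E} = \frac{1 + 6 E}{2 E}$)
$a = - \frac{1365}{4}$ ($a = 6 \left(15 \left(-4\right) + \left(3 + \frac{1}{2 \cdot 4}\right)\right) = 6 \left(-60 + \left(3 + \frac{1}{2} \cdot \frac{1}{4}\right)\right) = 6 \left(-60 + \left(3 + \frac{1}{8}\right)\right) = 6 \left(-60 + \frac{25}{8}\right) = 6 \left(- \frac{455}{8}\right) = - \frac{1365}{4} \approx -341.25$)
$1578 - a = 1578 - - \frac{1365}{4} = 1578 + \frac{1365}{4} = \frac{7677}{4}$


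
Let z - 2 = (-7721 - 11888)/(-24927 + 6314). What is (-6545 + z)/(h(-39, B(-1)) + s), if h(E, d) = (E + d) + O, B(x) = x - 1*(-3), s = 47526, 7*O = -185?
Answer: -60882625/441710421 ≈ -0.13783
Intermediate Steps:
O = -185/7 (O = (⅐)*(-185) = -185/7 ≈ -26.429)
B(x) = 3 + x (B(x) = x + 3 = 3 + x)
h(E, d) = -185/7 + E + d (h(E, d) = (E + d) - 185/7 = -185/7 + E + d)
z = 56835/18613 (z = 2 + (-7721 - 11888)/(-24927 + 6314) = 2 - 19609/(-18613) = 2 - 19609*(-1/18613) = 2 + 19609/18613 = 56835/18613 ≈ 3.0535)
(-6545 + z)/(h(-39, B(-1)) + s) = (-6545 + 56835/18613)/((-185/7 - 39 + (3 - 1)) + 47526) = -121765250/(18613*((-185/7 - 39 + 2) + 47526)) = -121765250/(18613*(-444/7 + 47526)) = -121765250/(18613*332238/7) = -121765250/18613*7/332238 = -60882625/441710421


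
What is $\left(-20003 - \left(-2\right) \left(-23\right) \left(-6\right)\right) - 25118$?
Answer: $-44845$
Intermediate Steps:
$\left(-20003 - \left(-2\right) \left(-23\right) \left(-6\right)\right) - 25118 = \left(-20003 - 46 \left(-6\right)\right) - 25118 = \left(-20003 - -276\right) - 25118 = \left(-20003 + 276\right) - 25118 = -19727 - 25118 = -44845$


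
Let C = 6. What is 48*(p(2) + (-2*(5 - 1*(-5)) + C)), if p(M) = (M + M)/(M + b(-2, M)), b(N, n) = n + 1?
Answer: -3168/5 ≈ -633.60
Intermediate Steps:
b(N, n) = 1 + n
p(M) = 2*M/(1 + 2*M) (p(M) = (M + M)/(M + (1 + M)) = (2*M)/(1 + 2*M) = 2*M/(1 + 2*M))
48*(p(2) + (-2*(5 - 1*(-5)) + C)) = 48*(2*2/(1 + 2*2) + (-2*(5 - 1*(-5)) + 6)) = 48*(2*2/(1 + 4) + (-2*(5 + 5) + 6)) = 48*(2*2/5 + (-2*10 + 6)) = 48*(2*2*(1/5) + (-20 + 6)) = 48*(4/5 - 14) = 48*(-66/5) = -3168/5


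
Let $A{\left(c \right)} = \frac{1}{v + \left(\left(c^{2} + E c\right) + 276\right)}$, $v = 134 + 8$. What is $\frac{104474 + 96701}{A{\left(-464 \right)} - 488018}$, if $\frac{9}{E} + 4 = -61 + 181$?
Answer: $- \frac{43389021650}{105254746203} \approx -0.41223$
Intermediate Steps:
$v = 142$
$E = \frac{9}{116}$ ($E = \frac{9}{-4 + \left(-61 + 181\right)} = \frac{9}{-4 + 120} = \frac{9}{116} \approx 0.077586$)
$A{\left(c \right)} = \frac{1}{418 + c^{2} + \frac{9 c}{116}}$ ($A{\left(c \right)} = \frac{1}{142 + \left(\left(c^{2} + \frac{9 c}{116}\right) + 276\right)} = \frac{1}{142 + \left(276 + c^{2} + \frac{9 c}{116}\right)} = \frac{1}{418 + c^{2} + \frac{9 c}{116}}$)
$\frac{104474 + 96701}{A{\left(-464 \right)} - 488018} = \frac{104474 + 96701}{\frac{116}{48488 + 9 \left(-464\right) + 116 \left(-464\right)^{2}} - 488018} = \frac{201175}{\frac{116}{48488 - 4176 + 116 \cdot 215296} - 488018} = \frac{201175}{\frac{116}{48488 - 4176 + 24974336} - 488018} = \frac{201175}{\frac{116}{25018648} - 488018} = \frac{201175}{116 \cdot \frac{1}{25018648} - 488018} = \frac{201175}{\frac{1}{215678} - 488018} = \frac{201175}{- \frac{105254746203}{215678}} = 201175 \left(- \frac{215678}{105254746203}\right) = - \frac{43389021650}{105254746203}$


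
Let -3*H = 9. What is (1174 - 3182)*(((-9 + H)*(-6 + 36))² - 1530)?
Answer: -257164560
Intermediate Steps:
H = -3 (H = -⅓*9 = -3)
(1174 - 3182)*(((-9 + H)*(-6 + 36))² - 1530) = (1174 - 3182)*(((-9 - 3)*(-6 + 36))² - 1530) = -2008*((-12*30)² - 1530) = -2008*((-360)² - 1530) = -2008*(129600 - 1530) = -2008*128070 = -257164560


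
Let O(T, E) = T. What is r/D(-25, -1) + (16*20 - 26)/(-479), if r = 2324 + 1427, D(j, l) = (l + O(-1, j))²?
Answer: 1795553/1916 ≈ 937.14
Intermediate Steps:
D(j, l) = (-1 + l)² (D(j, l) = (l - 1)² = (-1 + l)²)
r = 3751
r/D(-25, -1) + (16*20 - 26)/(-479) = 3751/((-1 - 1)²) + (16*20 - 26)/(-479) = 3751/((-2)²) + (320 - 26)*(-1/479) = 3751/4 + 294*(-1/479) = 3751*(¼) - 294/479 = 3751/4 - 294/479 = 1795553/1916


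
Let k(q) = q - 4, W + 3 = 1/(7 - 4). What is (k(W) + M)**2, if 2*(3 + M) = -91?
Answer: 109561/36 ≈ 3043.4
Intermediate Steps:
M = -97/2 (M = -3 + (1/2)*(-91) = -3 - 91/2 = -97/2 ≈ -48.500)
W = -8/3 (W = -3 + 1/(7 - 4) = -3 + 1/3 = -8/3 ≈ -2.6667)
k(q) = -4 + q
(k(W) + M)**2 = ((-4 - 8/3) - 97/2)**2 = (-20/3 - 97/2)**2 = (-331/6)**2 = 109561/36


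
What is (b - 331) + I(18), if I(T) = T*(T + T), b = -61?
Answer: 256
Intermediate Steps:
I(T) = 2*T² (I(T) = T*(2*T) = 2*T²)
(b - 331) + I(18) = (-61 - 331) + 2*18² = -392 + 2*324 = -392 + 648 = 256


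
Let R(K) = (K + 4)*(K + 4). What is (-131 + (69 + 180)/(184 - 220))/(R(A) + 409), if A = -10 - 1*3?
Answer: -331/1176 ≈ -0.28146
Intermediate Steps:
A = -13 (A = -10 - 3 = -13)
R(K) = (4 + K)² (R(K) = (4 + K)*(4 + K) = (4 + K)²)
(-131 + (69 + 180)/(184 - 220))/(R(A) + 409) = (-131 + (69 + 180)/(184 - 220))/((4 - 13)² + 409) = (-131 + 249/(-36))/((-9)² + 409) = (-131 + 249*(-1/36))/(81 + 409) = (-131 - 83/12)/490 = -1655/12*1/490 = -331/1176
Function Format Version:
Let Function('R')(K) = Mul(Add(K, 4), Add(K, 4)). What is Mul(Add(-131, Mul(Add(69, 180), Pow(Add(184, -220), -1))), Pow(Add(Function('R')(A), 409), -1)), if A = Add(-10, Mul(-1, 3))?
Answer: Rational(-331, 1176) ≈ -0.28146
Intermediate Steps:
A = -13 (A = Add(-10, -3) = -13)
Function('R')(K) = Pow(Add(4, K), 2) (Function('R')(K) = Mul(Add(4, K), Add(4, K)) = Pow(Add(4, K), 2))
Mul(Add(-131, Mul(Add(69, 180), Pow(Add(184, -220), -1))), Pow(Add(Function('R')(A), 409), -1)) = Mul(Add(-131, Mul(Add(69, 180), Pow(Add(184, -220), -1))), Pow(Add(Pow(Add(4, -13), 2), 409), -1)) = Mul(Add(-131, Mul(249, Pow(-36, -1))), Pow(Add(Pow(-9, 2), 409), -1)) = Mul(Add(-131, Mul(249, Rational(-1, 36))), Pow(Add(81, 409), -1)) = Mul(Add(-131, Rational(-83, 12)), Pow(490, -1)) = Mul(Rational(-1655, 12), Rational(1, 490)) = Rational(-331, 1176)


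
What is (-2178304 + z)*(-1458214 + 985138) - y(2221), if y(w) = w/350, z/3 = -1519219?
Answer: 1115317520110379/350 ≈ 3.1866e+12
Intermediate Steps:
z = -4557657 (z = 3*(-1519219) = -4557657)
y(w) = w/350 (y(w) = w*(1/350) = w/350)
(-2178304 + z)*(-1458214 + 985138) - y(2221) = (-2178304 - 4557657)*(-1458214 + 985138) - 2221/350 = -6735961*(-473076) - 1*2221/350 = 3186621486036 - 2221/350 = 1115317520110379/350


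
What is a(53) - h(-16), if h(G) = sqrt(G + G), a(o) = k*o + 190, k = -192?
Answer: -9986 - 4*I*sqrt(2) ≈ -9986.0 - 5.6569*I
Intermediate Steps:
a(o) = 190 - 192*o (a(o) = -192*o + 190 = 190 - 192*o)
h(G) = sqrt(2)*sqrt(G) (h(G) = sqrt(2*G) = sqrt(2)*sqrt(G))
a(53) - h(-16) = (190 - 192*53) - sqrt(2)*sqrt(-16) = (190 - 10176) - sqrt(2)*4*I = -9986 - 4*I*sqrt(2)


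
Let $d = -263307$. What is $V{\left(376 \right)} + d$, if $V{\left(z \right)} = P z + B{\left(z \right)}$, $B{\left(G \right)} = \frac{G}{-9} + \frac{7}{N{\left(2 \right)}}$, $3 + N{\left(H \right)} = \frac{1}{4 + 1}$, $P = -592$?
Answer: $- \frac{8746979}{18} \approx -4.8594 \cdot 10^{5}$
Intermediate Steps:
$N{\left(H \right)} = - \frac{14}{5}$ ($N{\left(H \right)} = -3 + \frac{1}{4 + 1} = -3 + \frac{1}{5} = - \frac{14}{5}$)
$B{\left(G \right)} = - \frac{5}{2} - \frac{G}{9}$ ($B{\left(G \right)} = \frac{G}{-9} + \frac{7}{- \frac{14}{5}} = G \left(- \frac{1}{9}\right) + 7 \left(- \frac{5}{14}\right) = - \frac{G}{9} - \frac{5}{2} = - \frac{5}{2} - \frac{G}{9}$)
$V{\left(z \right)} = - \frac{5}{2} - \frac{5329 z}{9}$ ($V{\left(z \right)} = - 592 z - \left(\frac{5}{2} + \frac{z}{9}\right) = - \frac{5}{2} - \frac{5329 z}{9}$)
$V{\left(376 \right)} + d = \left(- \frac{5}{2} - \frac{2003704}{9}\right) - 263307 = - \frac{4007453}{18} - 263307 = - \frac{8746979}{18}$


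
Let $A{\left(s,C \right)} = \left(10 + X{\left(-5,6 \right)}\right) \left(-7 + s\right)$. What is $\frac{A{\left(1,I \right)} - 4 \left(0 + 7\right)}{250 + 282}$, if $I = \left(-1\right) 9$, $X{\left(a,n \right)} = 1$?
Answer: $- \frac{47}{266} \approx -0.17669$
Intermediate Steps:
$I = -9$
$A{\left(s,C \right)} = -77 + 11 s$ ($A{\left(s,C \right)} = \left(10 + 1\right) \left(-7 + s\right) = 11 \left(-7 + s\right) = -77 + 11 s$)
$\frac{A{\left(1,I \right)} - 4 \left(0 + 7\right)}{250 + 282} = \frac{\left(-77 + 11 \cdot 1\right) - 4 \left(0 + 7\right)}{250 + 282} = \frac{\left(-77 + 11\right) - 28}{532} = \left(-66 - 28\right) \frac{1}{532} = \left(-94\right) \frac{1}{532} = - \frac{47}{266}$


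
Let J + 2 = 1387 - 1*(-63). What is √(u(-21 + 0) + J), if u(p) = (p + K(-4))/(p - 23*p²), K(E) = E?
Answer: √309067437/462 ≈ 38.053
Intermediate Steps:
J = 1448 (J = -2 + (1387 - 1*(-63)) = -2 + (1387 + 63) = -2 + 1450 = 1448)
u(p) = (-4 + p)/(p - 23*p²) (u(p) = (p - 4)/(p - 23*p²) = (-4 + p)/(p - 23*p²))
√(u(-21 + 0) + J) = √((4 - (-21 + 0))/((-21 + 0)*(-1 + 23*(-21 + 0))) + 1448) = √((4 - 1*(-21))/((-21)*(-1 + 23*(-21))) + 1448) = √(-(4 + 21)/(21*(-1 - 483)) + 1448) = √(-1/21*25/(-484) + 1448) = √(-1/21*(-1/484)*25 + 1448) = √(25/10164 + 1448) = √(14717497/10164) = √309067437/462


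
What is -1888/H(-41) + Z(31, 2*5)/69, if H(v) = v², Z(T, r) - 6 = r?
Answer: -103376/115989 ≈ -0.89126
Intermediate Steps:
Z(T, r) = 6 + r
-1888/H(-41) + Z(31, 2*5)/69 = -1888/((-41)²) + (6 + 2*5)/69 = -1888/1681 + (6 + 10)*(1/69) = -1888*1/1681 + 16*(1/69) = -1888/1681 + 16/69 = -103376/115989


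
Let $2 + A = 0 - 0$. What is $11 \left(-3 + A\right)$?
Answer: $-55$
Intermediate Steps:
$A = -2$ ($A = -2 + \left(0 - 0\right) = -2 + \left(0 + 0\right) = -2 + 0 = -2$)
$11 \left(-3 + A\right) = 11 \left(-3 - 2\right) = 11 \left(-5\right) = -55$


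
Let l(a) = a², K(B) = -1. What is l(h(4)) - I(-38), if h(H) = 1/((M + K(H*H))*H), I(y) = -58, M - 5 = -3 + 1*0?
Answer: 929/16 ≈ 58.063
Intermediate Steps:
M = 2 (M = 5 + (-3 + 1*0) = 5 + (-3 + 0) = 5 - 3 = 2)
h(H) = 1/H (h(H) = 1/((2 - 1)*H) = 1/(1*H) = 1/H)
l(h(4)) - I(-38) = (1/4)² - 1*(-58) = (¼)² + 58 = 1/16 + 58 = 929/16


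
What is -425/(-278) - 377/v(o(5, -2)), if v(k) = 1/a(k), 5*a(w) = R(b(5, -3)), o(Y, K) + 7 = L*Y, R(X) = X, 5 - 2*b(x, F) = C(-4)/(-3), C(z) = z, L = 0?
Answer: -285029/2085 ≈ -136.70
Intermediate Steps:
b(x, F) = 11/6 (b(x, F) = 5/2 - (-2)/(-3) = 5/2 - (-2)*(-1)/3 = 5/2 - 1/2*4/3 = 5/2 - 2/3 = 11/6)
o(Y, K) = -7 (o(Y, K) = -7 + 0*Y = -7 + 0 = -7)
a(w) = 11/30 (a(w) = (1/5)*(11/6) = 11/30)
v(k) = 30/11 (v(k) = 1/(11/30) = 30/11)
-425/(-278) - 377/v(o(5, -2)) = -425/(-278) - 377/30/11 = -425*(-1/278) - 377*11/30 = 425/278 - 4147/30 = -285029/2085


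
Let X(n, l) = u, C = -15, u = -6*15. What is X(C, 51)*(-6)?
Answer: 540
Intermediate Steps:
u = -90
X(n, l) = -90
X(C, 51)*(-6) = -90*(-6) = 540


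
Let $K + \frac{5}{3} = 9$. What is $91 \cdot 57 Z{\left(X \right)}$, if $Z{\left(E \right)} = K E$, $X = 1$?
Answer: $38038$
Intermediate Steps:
$K = \frac{22}{3}$ ($K = - \frac{5}{3} + 9 = \frac{22}{3} \approx 7.3333$)
$Z{\left(E \right)} = \frac{22 E}{3}$
$91 \cdot 57 Z{\left(X \right)} = 91 \cdot 57 \cdot \frac{22}{3} \cdot 1 = 5187 \cdot \frac{22}{3} = 38038$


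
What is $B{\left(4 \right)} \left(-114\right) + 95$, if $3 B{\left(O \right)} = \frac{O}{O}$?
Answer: $57$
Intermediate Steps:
$B{\left(O \right)} = \frac{1}{3}$ ($B{\left(O \right)} = \frac{O \frac{1}{O}}{3} = \frac{1}{3} \cdot 1 = \frac{1}{3}$)
$B{\left(4 \right)} \left(-114\right) + 95 = \frac{1}{3} \left(-114\right) + 95 = -38 + 95 = 57$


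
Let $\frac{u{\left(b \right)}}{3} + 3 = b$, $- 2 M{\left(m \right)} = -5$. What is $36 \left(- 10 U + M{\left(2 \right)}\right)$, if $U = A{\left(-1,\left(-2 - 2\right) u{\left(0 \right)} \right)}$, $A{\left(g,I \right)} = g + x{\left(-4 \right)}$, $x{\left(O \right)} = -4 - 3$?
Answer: $2970$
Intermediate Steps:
$M{\left(m \right)} = \frac{5}{2}$ ($M{\left(m \right)} = \left(- \frac{1}{2}\right) \left(-5\right) = \frac{5}{2}$)
$u{\left(b \right)} = -9 + 3 b$
$x{\left(O \right)} = -7$
$A{\left(g,I \right)} = -7 + g$ ($A{\left(g,I \right)} = g - 7 = -7 + g$)
$U = -8$ ($U = -7 - 1 = -8$)
$36 \left(- 10 U + M{\left(2 \right)}\right) = 36 \left(\left(-10\right) \left(-8\right) + \frac{5}{2}\right) = 36 \left(80 + \frac{5}{2}\right) = 36 \cdot \frac{165}{2} = 2970$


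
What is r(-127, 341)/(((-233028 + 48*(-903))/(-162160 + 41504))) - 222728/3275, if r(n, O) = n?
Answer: -27934907404/226279575 ≈ -123.45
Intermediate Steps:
r(-127, 341)/(((-233028 + 48*(-903))/(-162160 + 41504))) - 222728/3275 = -127*(-162160 + 41504)/(-233028 + 48*(-903)) - 222728/3275 = -127*(-120656/(-233028 - 43344)) - 222728*1/3275 = -127/((-276372*(-1/120656))) - 222728/3275 = -127/69093/30164 - 222728/3275 = -127*30164/69093 - 222728/3275 = -3830828/69093 - 222728/3275 = -27934907404/226279575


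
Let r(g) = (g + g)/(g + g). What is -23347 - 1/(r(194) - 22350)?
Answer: -521782102/22349 ≈ -23347.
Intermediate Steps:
r(g) = 1 (r(g) = (2*g)/((2*g)) = (2*g)*(1/(2*g)) = 1)
-23347 - 1/(r(194) - 22350) = -23347 - 1/(1 - 22350) = -23347 - 1/(-22349) = -23347 - 1*(-1/22349) = -23347 + 1/22349 = -521782102/22349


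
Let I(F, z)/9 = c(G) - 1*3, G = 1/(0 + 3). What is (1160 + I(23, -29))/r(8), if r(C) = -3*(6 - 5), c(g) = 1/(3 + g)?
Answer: -11357/30 ≈ -378.57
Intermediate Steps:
G = ⅓ (G = 1/3 = ⅓ ≈ 0.33333)
r(C) = -3 (r(C) = -3*1 = -3)
I(F, z) = -243/10 (I(F, z) = 9*(1/(3 + ⅓) - 1*3) = 9*(1/(10/3) - 3) = 9*(3/10 - 3) = 9*(-27/10) = -243/10)
(1160 + I(23, -29))/r(8) = (1160 - 243/10)/(-3) = -⅓*11357/10 = -11357/30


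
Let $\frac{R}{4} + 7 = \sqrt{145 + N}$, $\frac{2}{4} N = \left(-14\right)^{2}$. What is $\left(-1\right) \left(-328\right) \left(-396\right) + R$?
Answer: $-129916 + 4 \sqrt{537} \approx -1.2982 \cdot 10^{5}$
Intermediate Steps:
$N = 392$ ($N = 2 \left(-14\right)^{2} = 2 \cdot 196 = 392$)
$R = -28 + 4 \sqrt{537}$ ($R = -28 + 4 \sqrt{145 + 392} = -28 + 4 \sqrt{537} \approx 64.693$)
$\left(-1\right) \left(-328\right) \left(-396\right) + R = \left(-1\right) \left(-328\right) \left(-396\right) - \left(28 - 4 \sqrt{537}\right) = 328 \left(-396\right) - \left(28 - 4 \sqrt{537}\right) = -129888 - \left(28 - 4 \sqrt{537}\right) = -129916 + 4 \sqrt{537}$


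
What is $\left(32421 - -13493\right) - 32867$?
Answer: $13047$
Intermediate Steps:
$\left(32421 - -13493\right) - 32867 = \left(32421 + 13493\right) - 32867 = 45914 - 32867 = 13047$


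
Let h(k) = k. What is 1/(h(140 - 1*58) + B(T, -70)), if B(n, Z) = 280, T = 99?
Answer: 1/362 ≈ 0.0027624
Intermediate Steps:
1/(h(140 - 1*58) + B(T, -70)) = 1/((140 - 1*58) + 280) = 1/((140 - 58) + 280) = 1/(82 + 280) = 1/362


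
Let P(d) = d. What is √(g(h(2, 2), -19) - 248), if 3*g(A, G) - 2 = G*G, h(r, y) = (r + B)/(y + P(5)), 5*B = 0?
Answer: I*√127 ≈ 11.269*I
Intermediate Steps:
B = 0 (B = (⅕)*0 = 0)
h(r, y) = r/(5 + y) (h(r, y) = (r + 0)/(y + 5) = r/(5 + y))
g(A, G) = ⅔ + G²/3 (g(A, G) = ⅔ + (G*G)/3 = ⅔ + G²/3)
√(g(h(2, 2), -19) - 248) = √((⅔ + (⅓)*(-19)²) - 248) = √((⅔ + (⅓)*361) - 248) = √((⅔ + 361/3) - 248) = √(121 - 248) = √(-127) = I*√127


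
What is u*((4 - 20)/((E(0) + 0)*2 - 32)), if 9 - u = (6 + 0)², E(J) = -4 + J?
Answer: -54/5 ≈ -10.800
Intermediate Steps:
u = -27 (u = 9 - (6 + 0)² = 9 - 1*6² = 9 - 1*36 = 9 - 36 = -27)
u*((4 - 20)/((E(0) + 0)*2 - 32)) = -27*(4 - 20)/(((-4 + 0) + 0)*2 - 32) = -(-432)/((-4 + 0)*2 - 32) = -(-432)/(-4*2 - 32) = -(-432)/(-8 - 32) = -(-432)/(-40) = -(-432)*(-1)/40 = -27*⅖ = -54/5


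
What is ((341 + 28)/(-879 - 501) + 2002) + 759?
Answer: 1269937/460 ≈ 2760.7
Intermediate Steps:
((341 + 28)/(-879 - 501) + 2002) + 759 = (369/(-1380) + 2002) + 759 = (369*(-1/1380) + 2002) + 759 = (-123/460 + 2002) + 759 = 920797/460 + 759 = 1269937/460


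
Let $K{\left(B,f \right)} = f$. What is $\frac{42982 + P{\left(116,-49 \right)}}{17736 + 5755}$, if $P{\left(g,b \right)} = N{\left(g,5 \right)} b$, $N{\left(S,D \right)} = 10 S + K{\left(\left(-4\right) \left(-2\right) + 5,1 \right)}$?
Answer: $- \frac{13907}{23491} \approx -0.59201$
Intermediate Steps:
$N{\left(S,D \right)} = 1 + 10 S$ ($N{\left(S,D \right)} = 10 S + 1 = 1 + 10 S$)
$P{\left(g,b \right)} = b \left(1 + 10 g\right)$ ($P{\left(g,b \right)} = \left(1 + 10 g\right) b = b \left(1 + 10 g\right)$)
$\frac{42982 + P{\left(116,-49 \right)}}{17736 + 5755} = \frac{42982 - 49 \left(1 + 10 \cdot 116\right)}{17736 + 5755} = \frac{42982 - 49 \left(1 + 1160\right)}{23491} = \left(42982 - 56889\right) \frac{1}{23491} = \left(-13907\right) \frac{1}{23491} = - \frac{13907}{23491}$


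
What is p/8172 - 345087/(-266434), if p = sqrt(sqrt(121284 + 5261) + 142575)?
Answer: 345087/266434 + sqrt(142575 + sqrt(126545))/8172 ≈ 1.3415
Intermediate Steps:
p = sqrt(142575 + sqrt(126545)) (p = sqrt(sqrt(126545) + 142575) = sqrt(142575 + sqrt(126545)) ≈ 378.06)
p/8172 - 345087/(-266434) = sqrt(142575 + sqrt(126545))/8172 - 345087/(-266434) = sqrt(142575 + sqrt(126545))*(1/8172) - 345087*(-1/266434) = sqrt(142575 + sqrt(126545))/8172 + 345087/266434 = 345087/266434 + sqrt(142575 + sqrt(126545))/8172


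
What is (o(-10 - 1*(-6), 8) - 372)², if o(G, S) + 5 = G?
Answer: 145161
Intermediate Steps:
o(G, S) = -5 + G
(o(-10 - 1*(-6), 8) - 372)² = ((-5 + (-10 - 1*(-6))) - 372)² = ((-5 + (-10 + 6)) - 372)² = ((-5 - 4) - 372)² = (-9 - 372)² = (-381)² = 145161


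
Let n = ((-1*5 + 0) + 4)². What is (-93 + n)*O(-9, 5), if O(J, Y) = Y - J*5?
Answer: -4600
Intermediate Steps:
O(J, Y) = Y - 5*J
n = 1 (n = ((-5 + 0) + 4)² = (-5 + 4)² = (-1)² = 1)
(-93 + n)*O(-9, 5) = (-93 + 1)*(5 - 5*(-9)) = -92*(5 + 45) = -92*50 = -4600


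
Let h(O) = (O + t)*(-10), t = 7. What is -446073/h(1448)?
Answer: 148691/4850 ≈ 30.658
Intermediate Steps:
h(O) = -70 - 10*O (h(O) = (O + 7)*(-10) = (7 + O)*(-10) = -70 - 10*O)
-446073/h(1448) = -446073/(-70 - 10*1448) = -446073/(-70 - 14480) = -446073/(-14550) = -446073*(-1/14550) = 148691/4850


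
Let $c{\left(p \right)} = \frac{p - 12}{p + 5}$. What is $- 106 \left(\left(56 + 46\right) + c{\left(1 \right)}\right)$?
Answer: $- \frac{31853}{3} \approx -10618.0$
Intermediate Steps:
$c{\left(p \right)} = \frac{-12 + p}{5 + p}$
$- 106 \left(\left(56 + 46\right) + c{\left(1 \right)}\right) = - 106 \left(\left(56 + 46\right) + \frac{-12 + 1}{5 + 1}\right) = - 106 \left(102 + \frac{1}{6} \left(-11\right)\right) = - 106 \left(102 - \frac{11}{6}\right) = \left(-106\right) \frac{601}{6} = - \frac{31853}{3}$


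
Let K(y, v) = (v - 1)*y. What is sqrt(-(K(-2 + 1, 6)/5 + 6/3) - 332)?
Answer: 3*I*sqrt(37) ≈ 18.248*I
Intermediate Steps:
K(y, v) = y*(-1 + v) (K(y, v) = (-1 + v)*y = y*(-1 + v))
sqrt(-(K(-2 + 1, 6)/5 + 6/3) - 332) = sqrt(-(((-2 + 1)*(-1 + 6))/5 + 6/3) - 332) = sqrt(-(-1*5*(1/5) + 6*(1/3)) - 332) = sqrt(-(-5*1/5 + 2) - 332) = sqrt(-(-1 + 2) - 332) = sqrt(-1*1 - 332) = sqrt(-1 - 332) = sqrt(-333) = 3*I*sqrt(37)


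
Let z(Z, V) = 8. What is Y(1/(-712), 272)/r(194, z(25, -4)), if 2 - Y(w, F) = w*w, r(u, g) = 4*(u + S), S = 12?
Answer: 1013887/417721856 ≈ 0.0024272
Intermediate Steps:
r(u, g) = 48 + 4*u (r(u, g) = 4*(u + 12) = 4*(12 + u) = 48 + 4*u)
Y(w, F) = 2 - w² (Y(w, F) = 2 - w*w = 2 - w²)
Y(1/(-712), 272)/r(194, z(25, -4)) = (2 - (1/(-712))²)/(48 + 4*194) = (2 - (-1/712)²)/(48 + 776) = (2 - 1*1/506944)/824 = (2 - 1/506944)*(1/824) = (1013887/506944)*(1/824) = 1013887/417721856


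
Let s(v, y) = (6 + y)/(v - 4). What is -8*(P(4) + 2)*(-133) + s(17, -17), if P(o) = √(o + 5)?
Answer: 69149/13 ≈ 5319.2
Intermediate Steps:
s(v, y) = (6 + y)/(-4 + v)
P(o) = √(5 + o)
-8*(P(4) + 2)*(-133) + s(17, -17) = -8*(√(5 + 4) + 2)*(-133) + (6 - 17)/(-4 + 17) = -8*(√9 + 2)*(-133) - 11/13 = -8*(3 + 2)*(-133) + (1/13)*(-11) = -8*5*(-133) - 11/13 = -40*(-133) - 11/13 = 5320 - 11/13 = 69149/13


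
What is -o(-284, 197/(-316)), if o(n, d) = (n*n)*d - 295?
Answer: 3995613/79 ≈ 50577.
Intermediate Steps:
o(n, d) = -295 + d*n² (o(n, d) = n²*d - 295 = d*n² - 295 = -295 + d*n²)
-o(-284, 197/(-316)) = -(-295 + (197/(-316))*(-284)²) = -(-295 + (197*(-1/316))*80656) = -(-295 - 197/316*80656) = -(-295 - 3972308/79) = -1*(-3995613/79) = 3995613/79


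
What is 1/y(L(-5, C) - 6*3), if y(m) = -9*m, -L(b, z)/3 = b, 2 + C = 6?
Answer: 1/27 ≈ 0.037037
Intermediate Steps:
C = 4 (C = -2 + 6 = 4)
L(b, z) = -3*b
1/y(L(-5, C) - 6*3) = 1/(-9*(-3*(-5) - 6*3)) = 1/(-9*(15 - 18)) = 1/(-9*(-3)) = 1/27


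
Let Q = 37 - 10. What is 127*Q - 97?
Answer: 3332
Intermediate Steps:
Q = 27
127*Q - 97 = 127*27 - 97 = 3429 - 97 = 3332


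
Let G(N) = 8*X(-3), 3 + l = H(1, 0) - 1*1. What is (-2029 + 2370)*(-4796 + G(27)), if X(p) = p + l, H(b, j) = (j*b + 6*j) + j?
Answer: -1654532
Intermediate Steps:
H(b, j) = 7*j + b*j (H(b, j) = (b*j + 6*j) + j = (6*j + b*j) + j = 7*j + b*j)
l = -4 (l = -3 + (0*(7 + 1) - 1*1) = -3 + (0*8 - 1) = -3 + (0 - 1) = -3 - 1 = -4)
X(p) = -4 + p (X(p) = p - 4 = -4 + p)
G(N) = -56 (G(N) = 8*(-4 - 3) = 8*(-7) = -56)
(-2029 + 2370)*(-4796 + G(27)) = (-2029 + 2370)*(-4796 - 56) = 341*(-4852) = -1654532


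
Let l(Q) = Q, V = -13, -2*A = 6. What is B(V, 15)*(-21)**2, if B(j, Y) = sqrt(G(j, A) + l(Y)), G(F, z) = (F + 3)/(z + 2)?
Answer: 2205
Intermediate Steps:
A = -3 (A = -1/2*6 = -3)
G(F, z) = (3 + F)/(2 + z)
B(j, Y) = sqrt(-3 + Y - j) (B(j, Y) = sqrt((3 + j)/(2 - 3) + Y) = sqrt((3 + j)/(-1) + Y) = sqrt(-(3 + j) + Y) = sqrt((-3 - j) + Y) = sqrt(-3 + Y - j))
B(V, 15)*(-21)**2 = sqrt(-3 + 15 - 1*(-13))*(-21)**2 = sqrt(-3 + 15 + 13)*441 = sqrt(25)*441 = 5*441 = 2205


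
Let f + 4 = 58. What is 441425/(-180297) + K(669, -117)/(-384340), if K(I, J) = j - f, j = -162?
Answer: -42404585087/17323837245 ≈ -2.4478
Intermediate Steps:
f = 54 (f = -4 + 58 = 54)
K(I, J) = -216 (K(I, J) = -162 - 1*54 = -162 - 54 = -216)
441425/(-180297) + K(669, -117)/(-384340) = 441425/(-180297) - 216/(-384340) = 441425*(-1/180297) - 216*(-1/384340) = -441425/180297 + 54/96085 = -42404585087/17323837245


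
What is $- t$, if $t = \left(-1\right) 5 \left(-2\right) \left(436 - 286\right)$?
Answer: $-1500$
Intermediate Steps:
$t = 1500$ ($t = \left(-5\right) \left(-2\right) 150 = 10 \cdot 150 = 1500$)
$- t = \left(-1\right) 1500 = -1500$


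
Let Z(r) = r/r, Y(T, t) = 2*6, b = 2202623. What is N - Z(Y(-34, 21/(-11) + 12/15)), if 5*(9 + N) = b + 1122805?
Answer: 3325378/5 ≈ 6.6508e+5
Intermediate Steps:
Y(T, t) = 12
Z(r) = 1
N = 3325383/5 (N = -9 + (2202623 + 1122805)/5 = -9 + (1/5)*3325428 = -9 + 3325428/5 = 3325383/5 ≈ 6.6508e+5)
N - Z(Y(-34, 21/(-11) + 12/15)) = 3325383/5 - 1*1 = 3325383/5 - 1 = 3325378/5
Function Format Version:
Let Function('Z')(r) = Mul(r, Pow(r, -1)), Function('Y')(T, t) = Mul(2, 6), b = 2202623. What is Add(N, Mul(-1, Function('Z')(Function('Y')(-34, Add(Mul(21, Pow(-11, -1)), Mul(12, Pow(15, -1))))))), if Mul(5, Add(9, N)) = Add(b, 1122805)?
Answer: Rational(3325378, 5) ≈ 6.6508e+5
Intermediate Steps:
Function('Y')(T, t) = 12
Function('Z')(r) = 1
N = Rational(3325383, 5) (N = Add(-9, Mul(Rational(1, 5), Add(2202623, 1122805))) = Add(-9, Mul(Rational(1, 5), 3325428)) = Add(-9, Rational(3325428, 5)) = Rational(3325383, 5) ≈ 6.6508e+5)
Add(N, Mul(-1, Function('Z')(Function('Y')(-34, Add(Mul(21, Pow(-11, -1)), Mul(12, Pow(15, -1))))))) = Add(Rational(3325383, 5), Mul(-1, 1)) = Add(Rational(3325383, 5), -1) = Rational(3325378, 5)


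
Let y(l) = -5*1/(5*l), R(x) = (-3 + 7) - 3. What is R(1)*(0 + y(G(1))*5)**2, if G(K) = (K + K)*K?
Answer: 25/4 ≈ 6.2500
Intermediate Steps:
G(K) = 2*K**2 (G(K) = (2*K)*K = 2*K**2)
R(x) = 1 (R(x) = 4 - 3 = 1)
y(l) = -1/l
R(1)*(0 + y(G(1))*5)**2 = 1*(0 - 1/(2*1**2)*5)**2 = 1*(0 - 1/(2*1)*5)**2 = 1*(0 - 1/2*5)**2 = 1*(0 - 5/2)**2 = 1*(-5/2)**2 = 1*(25/4) = 25/4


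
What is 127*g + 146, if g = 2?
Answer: 400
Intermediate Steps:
127*g + 146 = 127*2 + 146 = 254 + 146 = 400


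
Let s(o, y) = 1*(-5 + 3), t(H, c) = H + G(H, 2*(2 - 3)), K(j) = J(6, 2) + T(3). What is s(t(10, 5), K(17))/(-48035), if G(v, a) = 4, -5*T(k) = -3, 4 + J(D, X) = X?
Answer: 2/48035 ≈ 4.1636e-5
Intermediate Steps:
J(D, X) = -4 + X
T(k) = ⅗ (T(k) = -⅕*(-3) = ⅗)
K(j) = -7/5 (K(j) = (-4 + 2) + ⅗ = -2 + ⅗ = -7/5)
t(H, c) = 4 + H (t(H, c) = H + 4 = 4 + H)
s(o, y) = -2 (s(o, y) = 1*(-2) = -2)
s(t(10, 5), K(17))/(-48035) = -2/(-48035) = -2*(-1/48035) = 2/48035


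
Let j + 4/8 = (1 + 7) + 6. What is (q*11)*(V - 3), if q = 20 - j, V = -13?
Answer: -1144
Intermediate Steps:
j = 27/2 (j = -½ + ((1 + 7) + 6) = -½ + (8 + 6) = -½ + 14 = 27/2 ≈ 13.500)
q = 13/2 (q = 20 - 1*27/2 = 20 - 27/2 = 13/2 ≈ 6.5000)
(q*11)*(V - 3) = ((13/2)*11)*(-13 - 3) = (143/2)*(-16) = -1144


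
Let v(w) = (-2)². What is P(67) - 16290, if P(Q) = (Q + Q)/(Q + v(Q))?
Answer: -1156456/71 ≈ -16288.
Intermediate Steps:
v(w) = 4
P(Q) = 2*Q/(4 + Q) (P(Q) = (Q + Q)/(Q + 4) = (2*Q)/(4 + Q) = 2*Q/(4 + Q))
P(67) - 16290 = 2*67/(4 + 67) - 16290 = 2*67/71 - 16290 = 2*67*(1/71) - 16290 = 134/71 - 16290 = -1156456/71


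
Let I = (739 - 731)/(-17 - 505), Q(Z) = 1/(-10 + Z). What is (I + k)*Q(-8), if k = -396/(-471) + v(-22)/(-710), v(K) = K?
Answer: -12458267/261843030 ≈ -0.047579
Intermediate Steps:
I = -4/261 (I = 8/(-522) = 8*(-1/522) = -4/261 ≈ -0.015326)
k = 48587/55735 (k = -396/(-471) - 22/(-710) = -396*(-1/471) - 22*(-1/710) = 132/157 + 11/355 = 48587/55735 ≈ 0.87175)
(I + k)*Q(-8) = (-4/261 + 48587/55735)/(-10 - 8) = (12458267/14546835)/(-18) = (12458267/14546835)*(-1/18) = -12458267/261843030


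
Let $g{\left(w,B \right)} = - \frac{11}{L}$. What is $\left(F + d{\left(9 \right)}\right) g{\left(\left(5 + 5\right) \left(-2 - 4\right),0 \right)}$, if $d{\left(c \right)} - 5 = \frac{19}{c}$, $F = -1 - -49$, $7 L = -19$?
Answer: $\frac{38192}{171} \approx 223.34$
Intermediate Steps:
$L = - \frac{19}{7}$ ($L = \frac{1}{7} \left(-19\right) = - \frac{19}{7} \approx -2.7143$)
$g{\left(w,B \right)} = \frac{77}{19}$ ($g{\left(w,B \right)} = - \frac{11}{- \frac{19}{7}} = \left(-11\right) \left(- \frac{7}{19}\right) = \frac{77}{19}$)
$F = 48$ ($F = -1 + 49 = 48$)
$d{\left(c \right)} = 5 + \frac{19}{c}$
$\left(F + d{\left(9 \right)}\right) g{\left(\left(5 + 5\right) \left(-2 - 4\right),0 \right)} = \left(48 + \left(5 + \frac{19}{9}\right)\right) \frac{77}{19} = \left(48 + \frac{64}{9}\right) \frac{77}{19} = \frac{496}{9} \cdot \frac{77}{19} = \frac{38192}{171}$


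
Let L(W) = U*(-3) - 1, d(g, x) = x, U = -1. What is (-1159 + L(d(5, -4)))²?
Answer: 1338649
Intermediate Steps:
L(W) = 2 (L(W) = -1*(-3) - 1 = 3 - 1 = 2)
(-1159 + L(d(5, -4)))² = (-1159 + 2)² = (-1157)² = 1338649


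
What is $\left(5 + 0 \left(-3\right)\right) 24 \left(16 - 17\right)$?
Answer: $-120$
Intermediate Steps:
$\left(5 + 0 \left(-3\right)\right) 24 \left(16 - 17\right) = \left(5 + 0\right) 24 \left(-1\right) = 5 \cdot 24 \left(-1\right) = 120 \left(-1\right) = -120$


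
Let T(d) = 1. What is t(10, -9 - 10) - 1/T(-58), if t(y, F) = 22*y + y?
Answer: 229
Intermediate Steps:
t(y, F) = 23*y
t(10, -9 - 10) - 1/T(-58) = 23*10 - 1/1 = 230 - 1*1 = 230 - 1 = 229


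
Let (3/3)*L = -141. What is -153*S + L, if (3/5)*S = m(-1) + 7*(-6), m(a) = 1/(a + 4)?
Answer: 10484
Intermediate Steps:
L = -141
m(a) = 1/(4 + a)
S = -625/9 (S = 5*(1/(4 - 1) + 7*(-6))/3 = 5*(1/3 - 42)/3 = (5/3)*(-125/3) = -625/9 ≈ -69.444)
-153*S + L = -153*(-625/9) - 141 = 10625 - 141 = 10484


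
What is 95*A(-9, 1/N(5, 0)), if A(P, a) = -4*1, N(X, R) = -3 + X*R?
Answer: -380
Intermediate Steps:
N(X, R) = -3 + R*X
A(P, a) = -4
95*A(-9, 1/N(5, 0)) = 95*(-4) = -380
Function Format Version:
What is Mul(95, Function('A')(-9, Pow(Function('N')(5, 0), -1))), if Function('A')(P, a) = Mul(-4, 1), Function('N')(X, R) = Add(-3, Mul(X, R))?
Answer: -380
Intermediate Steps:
Function('N')(X, R) = Add(-3, Mul(R, X))
Function('A')(P, a) = -4
Mul(95, Function('A')(-9, Pow(Function('N')(5, 0), -1))) = Mul(95, -4) = -380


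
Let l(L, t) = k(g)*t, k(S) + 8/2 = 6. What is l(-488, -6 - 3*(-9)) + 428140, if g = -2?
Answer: 428182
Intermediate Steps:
k(S) = 2 (k(S) = -4 + 6 = 2)
l(L, t) = 2*t
l(-488, -6 - 3*(-9)) + 428140 = 2*(-6 - 3*(-9)) + 428140 = 2*(-6 + 27) + 428140 = 2*21 + 428140 = 42 + 428140 = 428182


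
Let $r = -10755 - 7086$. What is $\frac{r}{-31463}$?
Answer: $\frac{17841}{31463} \approx 0.56705$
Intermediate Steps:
$r = -17841$
$\frac{r}{-31463} = - \frac{17841}{-31463} = \left(-17841\right) \left(- \frac{1}{31463}\right) = \frac{17841}{31463}$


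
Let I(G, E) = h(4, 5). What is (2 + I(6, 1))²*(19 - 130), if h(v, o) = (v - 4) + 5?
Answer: -5439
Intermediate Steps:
h(v, o) = 1 + v (h(v, o) = (-4 + v) + 5 = 1 + v)
I(G, E) = 5 (I(G, E) = 1 + 4 = 5)
(2 + I(6, 1))²*(19 - 130) = (2 + 5)²*(19 - 130) = 7²*(-111) = 49*(-111) = -5439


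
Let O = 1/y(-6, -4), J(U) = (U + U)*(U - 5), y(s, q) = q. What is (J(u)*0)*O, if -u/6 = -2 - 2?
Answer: 0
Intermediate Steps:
u = 24 (u = -6*(-2 - 2) = -6*(-4) = 24)
J(U) = 2*U*(-5 + U) (J(U) = (2*U)*(-5 + U) = 2*U*(-5 + U))
O = -¼ (O = 1/(-4) = -¼ ≈ -0.25000)
(J(u)*0)*O = ((2*24*(-5 + 24))*0)*(-¼) = ((2*24*19)*0)*(-¼) = (912*0)*(-¼) = 0*(-¼) = 0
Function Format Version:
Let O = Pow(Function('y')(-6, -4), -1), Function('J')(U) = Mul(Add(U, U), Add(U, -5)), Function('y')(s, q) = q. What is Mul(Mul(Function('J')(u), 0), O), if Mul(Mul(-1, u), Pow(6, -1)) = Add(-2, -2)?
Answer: 0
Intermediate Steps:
u = 24 (u = Mul(-6, Add(-2, -2)) = Mul(-6, -4) = 24)
Function('J')(U) = Mul(2, U, Add(-5, U)) (Function('J')(U) = Mul(Mul(2, U), Add(-5, U)) = Mul(2, U, Add(-5, U)))
O = Rational(-1, 4) (O = Pow(-4, -1) = Rational(-1, 4) ≈ -0.25000)
Mul(Mul(Function('J')(u), 0), O) = Mul(Mul(Mul(2, 24, Add(-5, 24)), 0), Rational(-1, 4)) = Mul(Mul(Mul(2, 24, 19), 0), Rational(-1, 4)) = Mul(Mul(912, 0), Rational(-1, 4)) = Mul(0, Rational(-1, 4)) = 0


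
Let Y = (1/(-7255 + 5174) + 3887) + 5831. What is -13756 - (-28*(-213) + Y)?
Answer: -61260477/2081 ≈ -29438.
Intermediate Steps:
Y = 20223157/2081 (Y = (1/(-2081) + 3887) + 5831 = (-1/2081 + 3887) + 5831 = 8088846/2081 + 5831 = 20223157/2081 ≈ 9718.0)
-13756 - (-28*(-213) + Y) = -13756 - (-28*(-213) + 20223157/2081) = -13756 - (5964 + 20223157/2081) = -13756 - 1*32634241/2081 = -13756 - 32634241/2081 = -61260477/2081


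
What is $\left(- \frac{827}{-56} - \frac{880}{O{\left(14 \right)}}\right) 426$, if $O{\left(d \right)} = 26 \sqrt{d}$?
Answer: $\frac{176151}{28} - \frac{93720 \sqrt{14}}{91} \approx 2437.6$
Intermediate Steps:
$\left(- \frac{827}{-56} - \frac{880}{O{\left(14 \right)}}\right) 426 = \left(- \frac{827}{-56} - \frac{880}{26 \sqrt{14}}\right) 426 = \left(\left(-827\right) \left(- \frac{1}{56}\right) - 880 \frac{\sqrt{14}}{364}\right) 426 = \left(\frac{827}{56} - \frac{220 \sqrt{14}}{91}\right) 426 = \frac{176151}{28} - \frac{93720 \sqrt{14}}{91}$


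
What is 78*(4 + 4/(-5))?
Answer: 1248/5 ≈ 249.60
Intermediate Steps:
78*(4 + 4/(-5)) = 78*(4 + 4*(-⅕)) = 78*(4 - ⅘) = 78*(16/5) = 1248/5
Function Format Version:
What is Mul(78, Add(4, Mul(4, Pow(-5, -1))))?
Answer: Rational(1248, 5) ≈ 249.60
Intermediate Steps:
Mul(78, Add(4, Mul(4, Pow(-5, -1)))) = Mul(78, Add(4, Mul(4, Rational(-1, 5)))) = Mul(78, Add(4, Rational(-4, 5))) = Mul(78, Rational(16, 5)) = Rational(1248, 5)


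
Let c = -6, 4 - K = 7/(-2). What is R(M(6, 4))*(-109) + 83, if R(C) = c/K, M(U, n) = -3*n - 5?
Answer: 851/5 ≈ 170.20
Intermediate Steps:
K = 15/2 (K = 4 - 7/(-2) = 4 - 7*(-1)/2 = 4 - 1*(-7/2) = 4 + 7/2 = 15/2 ≈ 7.5000)
M(U, n) = -5 - 3*n
R(C) = -4/5 (R(C) = -6/15/2 = -6*2/15 = -4/5)
R(M(6, 4))*(-109) + 83 = -4/5*(-109) + 83 = 436/5 + 83 = 851/5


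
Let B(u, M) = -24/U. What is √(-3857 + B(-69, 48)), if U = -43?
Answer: I*√7130561/43 ≈ 62.1*I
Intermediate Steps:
B(u, M) = 24/43 (B(u, M) = -24/(-43) = -24*(-1/43) = 24/43)
√(-3857 + B(-69, 48)) = √(-3857 + 24/43) = √(-165827/43) = I*√7130561/43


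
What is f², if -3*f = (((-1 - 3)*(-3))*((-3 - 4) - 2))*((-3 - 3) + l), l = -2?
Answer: 82944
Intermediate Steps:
f = -288 (f = -((-1 - 3)*(-3))*((-3 - 4) - 2)*((-3 - 3) - 2)/3 = -(-4*(-3))*(-7 - 2)*(-6 - 2)/3 = -12*(-9)*(-8)/3 = -(-36)*(-8) = -⅓*864 = -288)
f² = (-288)² = 82944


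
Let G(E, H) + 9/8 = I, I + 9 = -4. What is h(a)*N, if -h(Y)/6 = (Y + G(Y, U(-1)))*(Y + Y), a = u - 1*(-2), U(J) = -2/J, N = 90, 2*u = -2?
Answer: 14175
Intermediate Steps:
u = -1 (u = (1/2)*(-2) = -1)
I = -13 (I = -9 - 4 = -13)
G(E, H) = -113/8 (G(E, H) = -9/8 - 13 = -113/8)
a = 1 (a = -1 - 1*(-2) = -1 + 2 = 1)
h(Y) = -12*Y*(-113/8 + Y) (h(Y) = -6*(Y - 113/8)*(Y + Y) = -6*(-113/8 + Y)*2*Y = -12*Y*(-113/8 + Y))
h(a)*N = ((3/2)*1*(113 - 8*1))*90 = ((3/2)*1*(113 - 8))*90 = ((3/2)*1*105)*90 = (315/2)*90 = 14175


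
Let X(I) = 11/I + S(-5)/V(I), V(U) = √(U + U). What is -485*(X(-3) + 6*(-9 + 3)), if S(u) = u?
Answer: 57715/3 - 2425*I*√6/6 ≈ 19238.0 - 990.0*I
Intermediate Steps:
V(U) = √2*√U (V(U) = √(2*U) = √2*√U)
X(I) = 11/I - 5*√2/(2*√I)
-485*(X(-3) + 6*(-9 + 3)) = -485*((11/(-3) - 5*√2/(2*√(-3))) + 6*(-9 + 3)) = -485*((11*(-⅓) - 5*√2*(-I*√3/3)/2) + 6*(-6)) = -485*((-11/3 + 5*I*√6/6) - 36) = -485*(-119/3 + 5*I*√6/6) = 57715/3 - 2425*I*√6/6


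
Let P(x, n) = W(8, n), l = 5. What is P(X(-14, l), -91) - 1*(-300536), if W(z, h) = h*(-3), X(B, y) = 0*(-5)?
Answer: 300809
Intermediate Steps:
X(B, y) = 0
W(z, h) = -3*h
P(x, n) = -3*n
P(X(-14, l), -91) - 1*(-300536) = -3*(-91) - 1*(-300536) = 273 + 300536 = 300809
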